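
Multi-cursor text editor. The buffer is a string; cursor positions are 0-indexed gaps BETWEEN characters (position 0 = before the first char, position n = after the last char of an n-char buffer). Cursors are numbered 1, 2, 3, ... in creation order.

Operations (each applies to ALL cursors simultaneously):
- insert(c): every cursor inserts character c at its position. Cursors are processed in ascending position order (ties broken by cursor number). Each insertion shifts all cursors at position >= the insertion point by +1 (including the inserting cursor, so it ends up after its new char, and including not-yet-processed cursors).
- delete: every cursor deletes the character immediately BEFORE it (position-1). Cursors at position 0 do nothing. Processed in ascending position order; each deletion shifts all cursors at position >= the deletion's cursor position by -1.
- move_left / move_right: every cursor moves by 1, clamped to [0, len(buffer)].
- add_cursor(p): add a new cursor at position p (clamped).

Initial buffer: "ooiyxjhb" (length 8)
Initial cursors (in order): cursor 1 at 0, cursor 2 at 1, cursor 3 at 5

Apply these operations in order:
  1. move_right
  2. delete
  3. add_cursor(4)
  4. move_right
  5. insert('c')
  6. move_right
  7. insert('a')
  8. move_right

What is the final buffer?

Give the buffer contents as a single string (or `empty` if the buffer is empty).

Answer: iccyaaxhcbaca

Derivation:
After op 1 (move_right): buffer="ooiyxjhb" (len 8), cursors c1@1 c2@2 c3@6, authorship ........
After op 2 (delete): buffer="iyxhb" (len 5), cursors c1@0 c2@0 c3@3, authorship .....
After op 3 (add_cursor(4)): buffer="iyxhb" (len 5), cursors c1@0 c2@0 c3@3 c4@4, authorship .....
After op 4 (move_right): buffer="iyxhb" (len 5), cursors c1@1 c2@1 c3@4 c4@5, authorship .....
After op 5 (insert('c')): buffer="iccyxhcbc" (len 9), cursors c1@3 c2@3 c3@7 c4@9, authorship .12...3.4
After op 6 (move_right): buffer="iccyxhcbc" (len 9), cursors c1@4 c2@4 c3@8 c4@9, authorship .12...3.4
After op 7 (insert('a')): buffer="iccyaaxhcbaca" (len 13), cursors c1@6 c2@6 c3@11 c4@13, authorship .12.12..3.344
After op 8 (move_right): buffer="iccyaaxhcbaca" (len 13), cursors c1@7 c2@7 c3@12 c4@13, authorship .12.12..3.344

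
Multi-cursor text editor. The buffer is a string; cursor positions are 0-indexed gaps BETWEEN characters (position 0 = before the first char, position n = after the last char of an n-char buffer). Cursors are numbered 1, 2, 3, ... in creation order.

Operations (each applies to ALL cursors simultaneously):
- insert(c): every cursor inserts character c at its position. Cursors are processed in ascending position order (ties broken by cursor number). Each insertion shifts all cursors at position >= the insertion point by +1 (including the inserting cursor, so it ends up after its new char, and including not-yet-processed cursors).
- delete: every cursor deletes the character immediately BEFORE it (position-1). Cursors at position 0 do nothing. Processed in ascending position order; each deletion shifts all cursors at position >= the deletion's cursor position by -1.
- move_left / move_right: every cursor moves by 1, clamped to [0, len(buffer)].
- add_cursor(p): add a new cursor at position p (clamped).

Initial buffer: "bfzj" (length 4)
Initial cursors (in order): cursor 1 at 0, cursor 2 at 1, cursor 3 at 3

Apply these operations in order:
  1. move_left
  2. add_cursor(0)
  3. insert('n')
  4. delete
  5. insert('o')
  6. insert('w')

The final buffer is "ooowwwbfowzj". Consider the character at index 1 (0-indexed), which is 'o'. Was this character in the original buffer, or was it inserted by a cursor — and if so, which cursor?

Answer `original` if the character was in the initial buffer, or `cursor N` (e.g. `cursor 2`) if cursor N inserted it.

After op 1 (move_left): buffer="bfzj" (len 4), cursors c1@0 c2@0 c3@2, authorship ....
After op 2 (add_cursor(0)): buffer="bfzj" (len 4), cursors c1@0 c2@0 c4@0 c3@2, authorship ....
After op 3 (insert('n')): buffer="nnnbfnzj" (len 8), cursors c1@3 c2@3 c4@3 c3@6, authorship 124..3..
After op 4 (delete): buffer="bfzj" (len 4), cursors c1@0 c2@0 c4@0 c3@2, authorship ....
After op 5 (insert('o')): buffer="ooobfozj" (len 8), cursors c1@3 c2@3 c4@3 c3@6, authorship 124..3..
After op 6 (insert('w')): buffer="ooowwwbfowzj" (len 12), cursors c1@6 c2@6 c4@6 c3@10, authorship 124124..33..
Authorship (.=original, N=cursor N): 1 2 4 1 2 4 . . 3 3 . .
Index 1: author = 2

Answer: cursor 2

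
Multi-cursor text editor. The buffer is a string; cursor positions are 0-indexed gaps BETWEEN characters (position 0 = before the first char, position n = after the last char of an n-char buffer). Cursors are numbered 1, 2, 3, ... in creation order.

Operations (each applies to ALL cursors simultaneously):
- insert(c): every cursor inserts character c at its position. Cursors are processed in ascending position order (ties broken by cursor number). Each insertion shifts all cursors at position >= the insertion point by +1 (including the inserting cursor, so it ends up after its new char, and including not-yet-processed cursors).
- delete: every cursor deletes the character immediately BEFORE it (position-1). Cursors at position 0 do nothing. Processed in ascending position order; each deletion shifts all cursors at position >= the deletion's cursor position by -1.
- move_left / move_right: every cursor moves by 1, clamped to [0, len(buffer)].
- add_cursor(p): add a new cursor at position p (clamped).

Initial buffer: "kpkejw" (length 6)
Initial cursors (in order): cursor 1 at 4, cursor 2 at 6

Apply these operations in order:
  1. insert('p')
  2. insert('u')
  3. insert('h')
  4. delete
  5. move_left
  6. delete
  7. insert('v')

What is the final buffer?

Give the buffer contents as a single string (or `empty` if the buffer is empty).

After op 1 (insert('p')): buffer="kpkepjwp" (len 8), cursors c1@5 c2@8, authorship ....1..2
After op 2 (insert('u')): buffer="kpkepujwpu" (len 10), cursors c1@6 c2@10, authorship ....11..22
After op 3 (insert('h')): buffer="kpkepuhjwpuh" (len 12), cursors c1@7 c2@12, authorship ....111..222
After op 4 (delete): buffer="kpkepujwpu" (len 10), cursors c1@6 c2@10, authorship ....11..22
After op 5 (move_left): buffer="kpkepujwpu" (len 10), cursors c1@5 c2@9, authorship ....11..22
After op 6 (delete): buffer="kpkeujwu" (len 8), cursors c1@4 c2@7, authorship ....1..2
After op 7 (insert('v')): buffer="kpkevujwvu" (len 10), cursors c1@5 c2@9, authorship ....11..22

Answer: kpkevujwvu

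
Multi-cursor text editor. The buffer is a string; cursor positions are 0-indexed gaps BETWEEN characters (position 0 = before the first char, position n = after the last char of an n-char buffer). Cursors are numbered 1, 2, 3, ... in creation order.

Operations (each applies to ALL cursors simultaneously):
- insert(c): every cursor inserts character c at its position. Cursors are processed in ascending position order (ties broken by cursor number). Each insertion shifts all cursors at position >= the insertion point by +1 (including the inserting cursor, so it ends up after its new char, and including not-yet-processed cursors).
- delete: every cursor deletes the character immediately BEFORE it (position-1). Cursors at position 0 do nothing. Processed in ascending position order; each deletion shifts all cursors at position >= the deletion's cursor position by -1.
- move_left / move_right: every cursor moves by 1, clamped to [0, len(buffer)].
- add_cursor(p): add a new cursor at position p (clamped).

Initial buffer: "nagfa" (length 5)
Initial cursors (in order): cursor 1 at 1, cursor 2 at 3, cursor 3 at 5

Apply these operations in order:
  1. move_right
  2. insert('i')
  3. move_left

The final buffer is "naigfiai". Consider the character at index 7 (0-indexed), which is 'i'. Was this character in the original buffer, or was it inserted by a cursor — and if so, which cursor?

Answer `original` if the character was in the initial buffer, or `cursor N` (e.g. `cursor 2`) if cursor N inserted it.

After op 1 (move_right): buffer="nagfa" (len 5), cursors c1@2 c2@4 c3@5, authorship .....
After op 2 (insert('i')): buffer="naigfiai" (len 8), cursors c1@3 c2@6 c3@8, authorship ..1..2.3
After op 3 (move_left): buffer="naigfiai" (len 8), cursors c1@2 c2@5 c3@7, authorship ..1..2.3
Authorship (.=original, N=cursor N): . . 1 . . 2 . 3
Index 7: author = 3

Answer: cursor 3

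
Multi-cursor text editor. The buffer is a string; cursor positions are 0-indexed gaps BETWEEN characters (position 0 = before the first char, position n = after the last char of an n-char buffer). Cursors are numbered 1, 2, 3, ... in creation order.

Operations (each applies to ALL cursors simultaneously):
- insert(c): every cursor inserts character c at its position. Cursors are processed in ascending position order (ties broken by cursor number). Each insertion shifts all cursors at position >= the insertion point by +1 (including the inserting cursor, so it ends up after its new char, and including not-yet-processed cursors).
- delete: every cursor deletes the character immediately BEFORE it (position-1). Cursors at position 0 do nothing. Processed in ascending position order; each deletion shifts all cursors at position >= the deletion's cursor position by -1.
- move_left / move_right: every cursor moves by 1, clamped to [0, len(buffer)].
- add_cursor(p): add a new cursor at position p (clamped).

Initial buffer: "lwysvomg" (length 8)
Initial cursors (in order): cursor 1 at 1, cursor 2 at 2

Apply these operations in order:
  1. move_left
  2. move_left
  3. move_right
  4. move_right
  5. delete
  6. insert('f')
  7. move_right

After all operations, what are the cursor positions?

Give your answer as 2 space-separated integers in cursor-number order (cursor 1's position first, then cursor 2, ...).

Answer: 3 3

Derivation:
After op 1 (move_left): buffer="lwysvomg" (len 8), cursors c1@0 c2@1, authorship ........
After op 2 (move_left): buffer="lwysvomg" (len 8), cursors c1@0 c2@0, authorship ........
After op 3 (move_right): buffer="lwysvomg" (len 8), cursors c1@1 c2@1, authorship ........
After op 4 (move_right): buffer="lwysvomg" (len 8), cursors c1@2 c2@2, authorship ........
After op 5 (delete): buffer="ysvomg" (len 6), cursors c1@0 c2@0, authorship ......
After op 6 (insert('f')): buffer="ffysvomg" (len 8), cursors c1@2 c2@2, authorship 12......
After op 7 (move_right): buffer="ffysvomg" (len 8), cursors c1@3 c2@3, authorship 12......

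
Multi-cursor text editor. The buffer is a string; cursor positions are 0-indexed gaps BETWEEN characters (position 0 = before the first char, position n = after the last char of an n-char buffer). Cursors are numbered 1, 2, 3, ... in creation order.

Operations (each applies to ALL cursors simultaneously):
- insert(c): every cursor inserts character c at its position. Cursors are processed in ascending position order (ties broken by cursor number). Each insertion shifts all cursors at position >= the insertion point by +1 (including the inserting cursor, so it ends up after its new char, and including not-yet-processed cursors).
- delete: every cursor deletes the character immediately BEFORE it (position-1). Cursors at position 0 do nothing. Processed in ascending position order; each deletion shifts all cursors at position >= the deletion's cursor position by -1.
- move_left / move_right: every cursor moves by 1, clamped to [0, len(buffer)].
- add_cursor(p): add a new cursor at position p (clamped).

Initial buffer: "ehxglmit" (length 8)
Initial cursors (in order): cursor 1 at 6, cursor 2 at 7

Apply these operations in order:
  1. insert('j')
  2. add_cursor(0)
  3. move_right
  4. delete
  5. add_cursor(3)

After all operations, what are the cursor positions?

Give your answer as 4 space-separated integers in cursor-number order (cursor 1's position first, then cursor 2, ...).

Answer: 6 7 0 3

Derivation:
After op 1 (insert('j')): buffer="ehxglmjijt" (len 10), cursors c1@7 c2@9, authorship ......1.2.
After op 2 (add_cursor(0)): buffer="ehxglmjijt" (len 10), cursors c3@0 c1@7 c2@9, authorship ......1.2.
After op 3 (move_right): buffer="ehxglmjijt" (len 10), cursors c3@1 c1@8 c2@10, authorship ......1.2.
After op 4 (delete): buffer="hxglmjj" (len 7), cursors c3@0 c1@6 c2@7, authorship .....12
After op 5 (add_cursor(3)): buffer="hxglmjj" (len 7), cursors c3@0 c4@3 c1@6 c2@7, authorship .....12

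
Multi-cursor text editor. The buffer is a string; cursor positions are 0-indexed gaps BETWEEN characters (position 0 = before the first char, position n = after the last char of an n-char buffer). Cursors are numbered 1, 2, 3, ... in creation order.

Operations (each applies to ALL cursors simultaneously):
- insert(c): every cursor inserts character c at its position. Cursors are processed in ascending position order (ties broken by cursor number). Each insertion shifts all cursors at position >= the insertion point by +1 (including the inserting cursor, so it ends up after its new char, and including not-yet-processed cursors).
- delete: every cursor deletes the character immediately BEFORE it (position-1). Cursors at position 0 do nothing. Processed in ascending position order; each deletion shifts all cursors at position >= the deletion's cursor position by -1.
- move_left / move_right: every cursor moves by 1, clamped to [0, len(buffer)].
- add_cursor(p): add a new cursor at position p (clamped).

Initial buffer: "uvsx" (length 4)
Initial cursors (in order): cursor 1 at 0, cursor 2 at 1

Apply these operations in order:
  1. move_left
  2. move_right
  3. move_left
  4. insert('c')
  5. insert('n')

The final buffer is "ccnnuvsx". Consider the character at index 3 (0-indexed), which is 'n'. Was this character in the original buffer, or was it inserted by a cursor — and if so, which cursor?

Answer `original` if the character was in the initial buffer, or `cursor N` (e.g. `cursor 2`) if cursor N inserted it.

After op 1 (move_left): buffer="uvsx" (len 4), cursors c1@0 c2@0, authorship ....
After op 2 (move_right): buffer="uvsx" (len 4), cursors c1@1 c2@1, authorship ....
After op 3 (move_left): buffer="uvsx" (len 4), cursors c1@0 c2@0, authorship ....
After op 4 (insert('c')): buffer="ccuvsx" (len 6), cursors c1@2 c2@2, authorship 12....
After op 5 (insert('n')): buffer="ccnnuvsx" (len 8), cursors c1@4 c2@4, authorship 1212....
Authorship (.=original, N=cursor N): 1 2 1 2 . . . .
Index 3: author = 2

Answer: cursor 2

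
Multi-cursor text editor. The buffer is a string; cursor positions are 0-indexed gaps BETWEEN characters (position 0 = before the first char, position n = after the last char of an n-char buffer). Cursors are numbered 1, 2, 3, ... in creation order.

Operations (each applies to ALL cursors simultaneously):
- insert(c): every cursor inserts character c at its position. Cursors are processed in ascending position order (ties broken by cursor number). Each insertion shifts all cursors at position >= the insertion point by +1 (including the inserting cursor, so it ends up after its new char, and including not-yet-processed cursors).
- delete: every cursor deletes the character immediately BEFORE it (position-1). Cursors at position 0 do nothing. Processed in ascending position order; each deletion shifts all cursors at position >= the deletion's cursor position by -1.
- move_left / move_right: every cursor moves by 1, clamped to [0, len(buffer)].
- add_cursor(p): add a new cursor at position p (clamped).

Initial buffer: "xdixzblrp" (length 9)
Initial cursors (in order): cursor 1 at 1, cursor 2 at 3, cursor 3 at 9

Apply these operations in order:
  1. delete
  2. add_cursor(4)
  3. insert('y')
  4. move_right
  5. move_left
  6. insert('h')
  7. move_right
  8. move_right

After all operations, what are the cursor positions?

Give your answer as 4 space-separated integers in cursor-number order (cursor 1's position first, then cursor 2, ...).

After op 1 (delete): buffer="dxzblr" (len 6), cursors c1@0 c2@1 c3@6, authorship ......
After op 2 (add_cursor(4)): buffer="dxzblr" (len 6), cursors c1@0 c2@1 c4@4 c3@6, authorship ......
After op 3 (insert('y')): buffer="ydyxzbylry" (len 10), cursors c1@1 c2@3 c4@7 c3@10, authorship 1.2...4..3
After op 4 (move_right): buffer="ydyxzbylry" (len 10), cursors c1@2 c2@4 c4@8 c3@10, authorship 1.2...4..3
After op 5 (move_left): buffer="ydyxzbylry" (len 10), cursors c1@1 c2@3 c4@7 c3@9, authorship 1.2...4..3
After op 6 (insert('h')): buffer="yhdyhxzbyhlrhy" (len 14), cursors c1@2 c2@5 c4@10 c3@13, authorship 11.22...44..33
After op 7 (move_right): buffer="yhdyhxzbyhlrhy" (len 14), cursors c1@3 c2@6 c4@11 c3@14, authorship 11.22...44..33
After op 8 (move_right): buffer="yhdyhxzbyhlrhy" (len 14), cursors c1@4 c2@7 c4@12 c3@14, authorship 11.22...44..33

Answer: 4 7 14 12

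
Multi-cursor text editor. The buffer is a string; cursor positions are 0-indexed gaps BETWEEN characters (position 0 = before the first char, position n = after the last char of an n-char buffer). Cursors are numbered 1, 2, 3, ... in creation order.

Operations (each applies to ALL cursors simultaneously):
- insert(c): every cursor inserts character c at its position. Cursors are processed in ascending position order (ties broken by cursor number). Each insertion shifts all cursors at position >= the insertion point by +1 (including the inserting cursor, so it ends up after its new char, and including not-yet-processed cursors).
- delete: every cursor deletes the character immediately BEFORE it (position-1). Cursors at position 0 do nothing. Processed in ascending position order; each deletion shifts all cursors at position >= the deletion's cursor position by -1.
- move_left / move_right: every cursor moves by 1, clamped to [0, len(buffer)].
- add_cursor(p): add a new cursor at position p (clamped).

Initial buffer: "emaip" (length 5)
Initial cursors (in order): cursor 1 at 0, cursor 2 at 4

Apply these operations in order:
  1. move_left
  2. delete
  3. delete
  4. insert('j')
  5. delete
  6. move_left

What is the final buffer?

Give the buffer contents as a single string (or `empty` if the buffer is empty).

Answer: eip

Derivation:
After op 1 (move_left): buffer="emaip" (len 5), cursors c1@0 c2@3, authorship .....
After op 2 (delete): buffer="emip" (len 4), cursors c1@0 c2@2, authorship ....
After op 3 (delete): buffer="eip" (len 3), cursors c1@0 c2@1, authorship ...
After op 4 (insert('j')): buffer="jejip" (len 5), cursors c1@1 c2@3, authorship 1.2..
After op 5 (delete): buffer="eip" (len 3), cursors c1@0 c2@1, authorship ...
After op 6 (move_left): buffer="eip" (len 3), cursors c1@0 c2@0, authorship ...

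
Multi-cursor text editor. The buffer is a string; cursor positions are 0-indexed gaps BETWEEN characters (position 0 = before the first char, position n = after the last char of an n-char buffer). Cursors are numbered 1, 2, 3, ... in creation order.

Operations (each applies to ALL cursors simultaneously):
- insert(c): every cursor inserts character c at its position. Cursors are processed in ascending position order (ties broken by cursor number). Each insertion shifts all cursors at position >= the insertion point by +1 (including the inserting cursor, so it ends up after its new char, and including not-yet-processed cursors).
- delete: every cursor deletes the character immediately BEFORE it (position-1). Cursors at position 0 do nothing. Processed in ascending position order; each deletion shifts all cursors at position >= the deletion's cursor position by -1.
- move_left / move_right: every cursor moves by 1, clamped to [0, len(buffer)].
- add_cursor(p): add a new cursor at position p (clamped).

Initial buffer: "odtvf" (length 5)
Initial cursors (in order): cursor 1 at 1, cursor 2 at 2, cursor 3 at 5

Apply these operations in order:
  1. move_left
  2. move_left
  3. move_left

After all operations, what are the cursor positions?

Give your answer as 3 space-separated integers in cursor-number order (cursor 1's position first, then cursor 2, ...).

Answer: 0 0 2

Derivation:
After op 1 (move_left): buffer="odtvf" (len 5), cursors c1@0 c2@1 c3@4, authorship .....
After op 2 (move_left): buffer="odtvf" (len 5), cursors c1@0 c2@0 c3@3, authorship .....
After op 3 (move_left): buffer="odtvf" (len 5), cursors c1@0 c2@0 c3@2, authorship .....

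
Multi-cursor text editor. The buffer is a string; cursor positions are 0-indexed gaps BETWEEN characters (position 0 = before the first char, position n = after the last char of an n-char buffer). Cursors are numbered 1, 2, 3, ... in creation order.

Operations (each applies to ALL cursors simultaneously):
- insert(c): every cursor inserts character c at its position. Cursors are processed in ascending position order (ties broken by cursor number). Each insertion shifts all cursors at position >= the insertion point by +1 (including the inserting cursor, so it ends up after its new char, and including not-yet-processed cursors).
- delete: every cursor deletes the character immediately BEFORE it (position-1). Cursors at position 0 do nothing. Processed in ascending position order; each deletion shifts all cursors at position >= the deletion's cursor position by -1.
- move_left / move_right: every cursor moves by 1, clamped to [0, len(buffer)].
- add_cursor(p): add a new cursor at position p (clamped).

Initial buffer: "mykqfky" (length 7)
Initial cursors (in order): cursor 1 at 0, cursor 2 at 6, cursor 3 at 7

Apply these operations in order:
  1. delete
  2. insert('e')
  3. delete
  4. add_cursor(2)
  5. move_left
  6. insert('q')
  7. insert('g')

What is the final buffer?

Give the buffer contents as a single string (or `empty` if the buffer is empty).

Answer: qgmqgykqqqggf

Derivation:
After op 1 (delete): buffer="mykqf" (len 5), cursors c1@0 c2@5 c3@5, authorship .....
After op 2 (insert('e')): buffer="emykqfee" (len 8), cursors c1@1 c2@8 c3@8, authorship 1.....23
After op 3 (delete): buffer="mykqf" (len 5), cursors c1@0 c2@5 c3@5, authorship .....
After op 4 (add_cursor(2)): buffer="mykqf" (len 5), cursors c1@0 c4@2 c2@5 c3@5, authorship .....
After op 5 (move_left): buffer="mykqf" (len 5), cursors c1@0 c4@1 c2@4 c3@4, authorship .....
After op 6 (insert('q')): buffer="qmqykqqqf" (len 9), cursors c1@1 c4@3 c2@8 c3@8, authorship 1.4...23.
After op 7 (insert('g')): buffer="qgmqgykqqqggf" (len 13), cursors c1@2 c4@5 c2@12 c3@12, authorship 11.44...2323.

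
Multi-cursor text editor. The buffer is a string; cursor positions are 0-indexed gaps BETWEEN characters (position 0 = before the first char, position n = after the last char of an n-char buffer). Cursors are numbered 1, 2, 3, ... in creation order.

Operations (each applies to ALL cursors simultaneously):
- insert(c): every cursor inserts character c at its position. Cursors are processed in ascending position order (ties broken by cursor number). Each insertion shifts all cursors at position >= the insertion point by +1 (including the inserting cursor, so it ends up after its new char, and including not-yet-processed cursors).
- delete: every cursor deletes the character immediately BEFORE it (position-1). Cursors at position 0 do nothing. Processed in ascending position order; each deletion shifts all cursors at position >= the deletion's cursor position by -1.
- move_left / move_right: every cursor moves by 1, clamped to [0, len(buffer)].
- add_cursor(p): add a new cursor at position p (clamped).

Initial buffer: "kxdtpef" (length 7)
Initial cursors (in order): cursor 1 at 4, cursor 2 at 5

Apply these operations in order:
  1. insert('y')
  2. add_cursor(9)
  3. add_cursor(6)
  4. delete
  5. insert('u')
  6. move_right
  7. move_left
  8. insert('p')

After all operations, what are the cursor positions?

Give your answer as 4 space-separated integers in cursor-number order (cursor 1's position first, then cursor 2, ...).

Answer: 10 10 12 10

Derivation:
After op 1 (insert('y')): buffer="kxdtypyef" (len 9), cursors c1@5 c2@7, authorship ....1.2..
After op 2 (add_cursor(9)): buffer="kxdtypyef" (len 9), cursors c1@5 c2@7 c3@9, authorship ....1.2..
After op 3 (add_cursor(6)): buffer="kxdtypyef" (len 9), cursors c1@5 c4@6 c2@7 c3@9, authorship ....1.2..
After op 4 (delete): buffer="kxdte" (len 5), cursors c1@4 c2@4 c4@4 c3@5, authorship .....
After op 5 (insert('u')): buffer="kxdtuuueu" (len 9), cursors c1@7 c2@7 c4@7 c3@9, authorship ....124.3
After op 6 (move_right): buffer="kxdtuuueu" (len 9), cursors c1@8 c2@8 c4@8 c3@9, authorship ....124.3
After op 7 (move_left): buffer="kxdtuuueu" (len 9), cursors c1@7 c2@7 c4@7 c3@8, authorship ....124.3
After op 8 (insert('p')): buffer="kxdtuuupppepu" (len 13), cursors c1@10 c2@10 c4@10 c3@12, authorship ....124124.33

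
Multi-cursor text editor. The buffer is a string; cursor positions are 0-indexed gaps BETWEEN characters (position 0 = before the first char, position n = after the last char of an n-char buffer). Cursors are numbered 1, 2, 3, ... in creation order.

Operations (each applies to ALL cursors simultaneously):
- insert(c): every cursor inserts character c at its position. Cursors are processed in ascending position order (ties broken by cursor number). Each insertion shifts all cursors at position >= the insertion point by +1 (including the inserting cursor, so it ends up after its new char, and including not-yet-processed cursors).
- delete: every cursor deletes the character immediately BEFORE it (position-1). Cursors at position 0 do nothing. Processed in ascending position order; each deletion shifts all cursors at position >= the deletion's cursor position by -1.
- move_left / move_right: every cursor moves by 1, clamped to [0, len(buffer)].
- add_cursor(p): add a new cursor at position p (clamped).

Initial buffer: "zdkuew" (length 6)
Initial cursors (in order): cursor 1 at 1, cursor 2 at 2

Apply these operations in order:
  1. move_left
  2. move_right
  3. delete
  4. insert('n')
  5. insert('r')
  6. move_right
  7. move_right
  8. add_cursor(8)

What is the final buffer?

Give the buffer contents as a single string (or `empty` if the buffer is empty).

After op 1 (move_left): buffer="zdkuew" (len 6), cursors c1@0 c2@1, authorship ......
After op 2 (move_right): buffer="zdkuew" (len 6), cursors c1@1 c2@2, authorship ......
After op 3 (delete): buffer="kuew" (len 4), cursors c1@0 c2@0, authorship ....
After op 4 (insert('n')): buffer="nnkuew" (len 6), cursors c1@2 c2@2, authorship 12....
After op 5 (insert('r')): buffer="nnrrkuew" (len 8), cursors c1@4 c2@4, authorship 1212....
After op 6 (move_right): buffer="nnrrkuew" (len 8), cursors c1@5 c2@5, authorship 1212....
After op 7 (move_right): buffer="nnrrkuew" (len 8), cursors c1@6 c2@6, authorship 1212....
After op 8 (add_cursor(8)): buffer="nnrrkuew" (len 8), cursors c1@6 c2@6 c3@8, authorship 1212....

Answer: nnrrkuew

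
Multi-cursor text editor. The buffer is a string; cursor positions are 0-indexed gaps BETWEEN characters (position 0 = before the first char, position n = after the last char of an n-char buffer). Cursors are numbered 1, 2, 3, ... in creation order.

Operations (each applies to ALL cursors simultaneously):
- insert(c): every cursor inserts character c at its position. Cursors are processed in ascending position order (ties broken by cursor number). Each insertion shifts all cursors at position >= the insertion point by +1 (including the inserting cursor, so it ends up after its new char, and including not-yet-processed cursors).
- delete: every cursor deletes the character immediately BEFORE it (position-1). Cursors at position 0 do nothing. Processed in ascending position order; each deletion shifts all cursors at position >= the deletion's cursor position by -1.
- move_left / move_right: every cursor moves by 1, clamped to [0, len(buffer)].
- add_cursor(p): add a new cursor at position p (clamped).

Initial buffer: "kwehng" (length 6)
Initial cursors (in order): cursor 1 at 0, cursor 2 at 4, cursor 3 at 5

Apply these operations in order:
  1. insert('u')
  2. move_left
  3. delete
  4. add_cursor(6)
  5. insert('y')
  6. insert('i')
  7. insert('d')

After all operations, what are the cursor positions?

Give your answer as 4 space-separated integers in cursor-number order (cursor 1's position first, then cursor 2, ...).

After op 1 (insert('u')): buffer="ukwehunug" (len 9), cursors c1@1 c2@6 c3@8, authorship 1....2.3.
After op 2 (move_left): buffer="ukwehunug" (len 9), cursors c1@0 c2@5 c3@7, authorship 1....2.3.
After op 3 (delete): buffer="ukweuug" (len 7), cursors c1@0 c2@4 c3@5, authorship 1...23.
After op 4 (add_cursor(6)): buffer="ukweuug" (len 7), cursors c1@0 c2@4 c3@5 c4@6, authorship 1...23.
After op 5 (insert('y')): buffer="yukweyuyuyg" (len 11), cursors c1@1 c2@6 c3@8 c4@10, authorship 11...22334.
After op 6 (insert('i')): buffer="yiukweyiuyiuyig" (len 15), cursors c1@2 c2@8 c3@11 c4@14, authorship 111...22233344.
After op 7 (insert('d')): buffer="yidukweyiduyiduyidg" (len 19), cursors c1@3 c2@10 c3@14 c4@18, authorship 1111...22223333444.

Answer: 3 10 14 18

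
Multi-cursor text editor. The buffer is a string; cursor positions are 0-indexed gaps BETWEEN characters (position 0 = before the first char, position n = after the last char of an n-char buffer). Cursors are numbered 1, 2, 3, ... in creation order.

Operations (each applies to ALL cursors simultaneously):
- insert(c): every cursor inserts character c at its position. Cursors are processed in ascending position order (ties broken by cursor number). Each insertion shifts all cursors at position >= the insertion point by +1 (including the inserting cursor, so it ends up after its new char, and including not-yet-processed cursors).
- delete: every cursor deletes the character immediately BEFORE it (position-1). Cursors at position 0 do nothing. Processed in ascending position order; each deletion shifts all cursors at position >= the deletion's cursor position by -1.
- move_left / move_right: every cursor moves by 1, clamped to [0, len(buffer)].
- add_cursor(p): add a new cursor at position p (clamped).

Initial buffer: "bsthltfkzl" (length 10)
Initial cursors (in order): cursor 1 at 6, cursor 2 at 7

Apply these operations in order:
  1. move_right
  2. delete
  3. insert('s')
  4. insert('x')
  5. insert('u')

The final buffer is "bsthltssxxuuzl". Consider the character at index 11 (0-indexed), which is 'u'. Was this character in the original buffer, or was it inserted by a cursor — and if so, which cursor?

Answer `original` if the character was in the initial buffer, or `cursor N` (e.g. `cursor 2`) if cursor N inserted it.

After op 1 (move_right): buffer="bsthltfkzl" (len 10), cursors c1@7 c2@8, authorship ..........
After op 2 (delete): buffer="bsthltzl" (len 8), cursors c1@6 c2@6, authorship ........
After op 3 (insert('s')): buffer="bsthltsszl" (len 10), cursors c1@8 c2@8, authorship ......12..
After op 4 (insert('x')): buffer="bsthltssxxzl" (len 12), cursors c1@10 c2@10, authorship ......1212..
After op 5 (insert('u')): buffer="bsthltssxxuuzl" (len 14), cursors c1@12 c2@12, authorship ......121212..
Authorship (.=original, N=cursor N): . . . . . . 1 2 1 2 1 2 . .
Index 11: author = 2

Answer: cursor 2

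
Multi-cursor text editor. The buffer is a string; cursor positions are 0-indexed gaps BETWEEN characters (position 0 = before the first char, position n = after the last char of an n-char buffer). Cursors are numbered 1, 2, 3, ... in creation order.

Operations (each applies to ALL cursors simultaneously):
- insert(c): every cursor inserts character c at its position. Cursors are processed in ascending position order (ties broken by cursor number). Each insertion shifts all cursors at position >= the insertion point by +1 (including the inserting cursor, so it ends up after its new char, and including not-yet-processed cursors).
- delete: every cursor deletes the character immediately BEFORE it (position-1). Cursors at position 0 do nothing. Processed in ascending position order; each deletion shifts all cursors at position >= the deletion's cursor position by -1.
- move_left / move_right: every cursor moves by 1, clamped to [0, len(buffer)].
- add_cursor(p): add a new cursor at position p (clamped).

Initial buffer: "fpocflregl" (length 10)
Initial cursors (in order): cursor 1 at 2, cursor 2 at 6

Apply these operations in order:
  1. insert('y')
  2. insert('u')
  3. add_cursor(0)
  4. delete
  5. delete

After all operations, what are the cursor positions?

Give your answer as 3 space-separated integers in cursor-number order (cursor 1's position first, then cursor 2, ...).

Answer: 2 6 0

Derivation:
After op 1 (insert('y')): buffer="fpyocflyregl" (len 12), cursors c1@3 c2@8, authorship ..1....2....
After op 2 (insert('u')): buffer="fpyuocflyuregl" (len 14), cursors c1@4 c2@10, authorship ..11....22....
After op 3 (add_cursor(0)): buffer="fpyuocflyuregl" (len 14), cursors c3@0 c1@4 c2@10, authorship ..11....22....
After op 4 (delete): buffer="fpyocflyregl" (len 12), cursors c3@0 c1@3 c2@8, authorship ..1....2....
After op 5 (delete): buffer="fpocflregl" (len 10), cursors c3@0 c1@2 c2@6, authorship ..........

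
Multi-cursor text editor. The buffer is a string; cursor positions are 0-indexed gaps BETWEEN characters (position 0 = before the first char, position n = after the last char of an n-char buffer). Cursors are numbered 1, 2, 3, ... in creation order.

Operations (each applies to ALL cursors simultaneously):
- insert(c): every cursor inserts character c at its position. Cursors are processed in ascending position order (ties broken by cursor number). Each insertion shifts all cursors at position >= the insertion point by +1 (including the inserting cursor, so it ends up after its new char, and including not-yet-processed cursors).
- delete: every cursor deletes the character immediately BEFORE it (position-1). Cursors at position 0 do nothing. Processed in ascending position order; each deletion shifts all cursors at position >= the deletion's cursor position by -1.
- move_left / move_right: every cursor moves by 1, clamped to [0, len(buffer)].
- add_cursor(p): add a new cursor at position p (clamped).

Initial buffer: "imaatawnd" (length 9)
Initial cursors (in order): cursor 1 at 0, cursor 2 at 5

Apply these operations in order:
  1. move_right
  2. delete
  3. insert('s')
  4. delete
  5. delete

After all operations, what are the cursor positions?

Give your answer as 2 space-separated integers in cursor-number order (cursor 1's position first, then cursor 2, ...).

Answer: 0 3

Derivation:
After op 1 (move_right): buffer="imaatawnd" (len 9), cursors c1@1 c2@6, authorship .........
After op 2 (delete): buffer="maatwnd" (len 7), cursors c1@0 c2@4, authorship .......
After op 3 (insert('s')): buffer="smaatswnd" (len 9), cursors c1@1 c2@6, authorship 1....2...
After op 4 (delete): buffer="maatwnd" (len 7), cursors c1@0 c2@4, authorship .......
After op 5 (delete): buffer="maawnd" (len 6), cursors c1@0 c2@3, authorship ......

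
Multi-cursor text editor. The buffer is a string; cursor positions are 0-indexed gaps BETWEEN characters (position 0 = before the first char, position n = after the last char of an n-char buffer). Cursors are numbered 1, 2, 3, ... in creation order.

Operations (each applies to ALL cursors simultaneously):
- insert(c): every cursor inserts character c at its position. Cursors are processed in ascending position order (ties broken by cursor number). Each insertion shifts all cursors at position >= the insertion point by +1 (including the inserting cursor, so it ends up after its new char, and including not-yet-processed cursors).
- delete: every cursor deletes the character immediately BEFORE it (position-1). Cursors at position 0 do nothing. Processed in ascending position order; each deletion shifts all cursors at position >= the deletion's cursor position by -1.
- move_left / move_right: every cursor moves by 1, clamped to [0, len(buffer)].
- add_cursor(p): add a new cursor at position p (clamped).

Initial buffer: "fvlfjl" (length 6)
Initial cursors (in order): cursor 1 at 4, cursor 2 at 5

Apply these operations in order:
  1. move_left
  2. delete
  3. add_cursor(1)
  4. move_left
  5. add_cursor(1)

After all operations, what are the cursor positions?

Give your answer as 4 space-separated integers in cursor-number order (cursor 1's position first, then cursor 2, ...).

Answer: 1 1 0 1

Derivation:
After op 1 (move_left): buffer="fvlfjl" (len 6), cursors c1@3 c2@4, authorship ......
After op 2 (delete): buffer="fvjl" (len 4), cursors c1@2 c2@2, authorship ....
After op 3 (add_cursor(1)): buffer="fvjl" (len 4), cursors c3@1 c1@2 c2@2, authorship ....
After op 4 (move_left): buffer="fvjl" (len 4), cursors c3@0 c1@1 c2@1, authorship ....
After op 5 (add_cursor(1)): buffer="fvjl" (len 4), cursors c3@0 c1@1 c2@1 c4@1, authorship ....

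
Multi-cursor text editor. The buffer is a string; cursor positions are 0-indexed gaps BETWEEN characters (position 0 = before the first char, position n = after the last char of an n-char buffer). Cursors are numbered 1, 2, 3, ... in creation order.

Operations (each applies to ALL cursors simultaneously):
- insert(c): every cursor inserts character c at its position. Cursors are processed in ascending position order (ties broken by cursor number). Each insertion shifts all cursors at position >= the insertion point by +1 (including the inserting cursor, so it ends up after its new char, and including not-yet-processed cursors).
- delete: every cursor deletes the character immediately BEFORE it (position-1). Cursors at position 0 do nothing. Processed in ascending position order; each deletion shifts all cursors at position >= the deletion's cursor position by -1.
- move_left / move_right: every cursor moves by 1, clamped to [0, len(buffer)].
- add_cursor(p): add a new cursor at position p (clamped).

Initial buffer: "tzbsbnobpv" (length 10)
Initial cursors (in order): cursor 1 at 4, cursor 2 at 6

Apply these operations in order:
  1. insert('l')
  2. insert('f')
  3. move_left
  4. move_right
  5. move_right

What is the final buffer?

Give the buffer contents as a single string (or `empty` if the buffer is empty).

Answer: tzbslfbnlfobpv

Derivation:
After op 1 (insert('l')): buffer="tzbslbnlobpv" (len 12), cursors c1@5 c2@8, authorship ....1..2....
After op 2 (insert('f')): buffer="tzbslfbnlfobpv" (len 14), cursors c1@6 c2@10, authorship ....11..22....
After op 3 (move_left): buffer="tzbslfbnlfobpv" (len 14), cursors c1@5 c2@9, authorship ....11..22....
After op 4 (move_right): buffer="tzbslfbnlfobpv" (len 14), cursors c1@6 c2@10, authorship ....11..22....
After op 5 (move_right): buffer="tzbslfbnlfobpv" (len 14), cursors c1@7 c2@11, authorship ....11..22....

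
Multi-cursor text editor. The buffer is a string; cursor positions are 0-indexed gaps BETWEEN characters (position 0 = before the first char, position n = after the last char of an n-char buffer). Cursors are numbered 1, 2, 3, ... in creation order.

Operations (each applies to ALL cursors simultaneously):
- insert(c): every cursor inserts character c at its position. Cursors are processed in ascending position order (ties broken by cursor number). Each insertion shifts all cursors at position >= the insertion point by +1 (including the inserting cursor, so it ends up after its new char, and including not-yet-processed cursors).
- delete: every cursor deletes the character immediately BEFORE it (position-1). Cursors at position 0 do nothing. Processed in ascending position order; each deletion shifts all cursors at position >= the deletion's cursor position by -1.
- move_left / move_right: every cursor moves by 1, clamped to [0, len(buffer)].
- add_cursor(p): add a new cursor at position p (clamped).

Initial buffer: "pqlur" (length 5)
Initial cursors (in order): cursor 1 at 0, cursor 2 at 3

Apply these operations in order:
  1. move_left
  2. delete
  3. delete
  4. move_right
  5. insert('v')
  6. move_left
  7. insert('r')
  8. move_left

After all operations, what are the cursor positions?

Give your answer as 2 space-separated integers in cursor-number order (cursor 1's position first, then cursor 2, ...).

After op 1 (move_left): buffer="pqlur" (len 5), cursors c1@0 c2@2, authorship .....
After op 2 (delete): buffer="plur" (len 4), cursors c1@0 c2@1, authorship ....
After op 3 (delete): buffer="lur" (len 3), cursors c1@0 c2@0, authorship ...
After op 4 (move_right): buffer="lur" (len 3), cursors c1@1 c2@1, authorship ...
After op 5 (insert('v')): buffer="lvvur" (len 5), cursors c1@3 c2@3, authorship .12..
After op 6 (move_left): buffer="lvvur" (len 5), cursors c1@2 c2@2, authorship .12..
After op 7 (insert('r')): buffer="lvrrvur" (len 7), cursors c1@4 c2@4, authorship .1122..
After op 8 (move_left): buffer="lvrrvur" (len 7), cursors c1@3 c2@3, authorship .1122..

Answer: 3 3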